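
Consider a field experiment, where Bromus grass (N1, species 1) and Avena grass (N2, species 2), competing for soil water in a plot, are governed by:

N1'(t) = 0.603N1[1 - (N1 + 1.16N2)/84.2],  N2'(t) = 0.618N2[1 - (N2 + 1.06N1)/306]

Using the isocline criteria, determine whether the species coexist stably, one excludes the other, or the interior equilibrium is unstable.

species 2 excludes species 1

Compare the nullcline intercepts: K1/α12 = 84.2/1.16 = 72.6 < K2 = 306; K2/α21 = 306/1.06 = 289 > K1 = 84.2.
Since the inequalities point opposite ways, species 2 can invade but species 1 cannot.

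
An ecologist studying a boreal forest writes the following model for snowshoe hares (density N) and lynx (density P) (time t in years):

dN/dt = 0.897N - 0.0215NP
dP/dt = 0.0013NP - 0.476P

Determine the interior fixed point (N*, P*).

N* ≈ 366, P* ≈ 41.7

Set dP/dt = 0 with P > 0: 0.0013N - 0.476 = 0, so N* = 0.476/0.0013 = 366.
Set dN/dt = 0 with N > 0: 0.897 - 0.0215P = 0, so P* = 0.897/0.0215 = 41.7.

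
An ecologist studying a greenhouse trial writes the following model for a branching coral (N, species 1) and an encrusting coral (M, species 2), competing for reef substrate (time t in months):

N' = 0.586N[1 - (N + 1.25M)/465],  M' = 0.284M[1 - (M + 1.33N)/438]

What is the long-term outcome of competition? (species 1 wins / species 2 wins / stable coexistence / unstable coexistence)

unstable coexistence (outcome depends on initial conditions)

Compare the nullcline intercepts: K1/α12 = 465/1.25 = 372 < K2 = 438; K2/α21 = 438/1.33 = 329 < K1 = 465.
Since both are reversed, neither can invade when rare; the interior point is a saddle.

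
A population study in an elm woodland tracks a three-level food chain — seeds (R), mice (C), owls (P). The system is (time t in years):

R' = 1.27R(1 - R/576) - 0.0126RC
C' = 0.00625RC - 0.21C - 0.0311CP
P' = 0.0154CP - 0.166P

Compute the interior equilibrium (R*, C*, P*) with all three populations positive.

From dP/dt = 0: 0.0154C* = 0.166, so C* = 10.8.
From dR/dt = 0: 1.27(1 - R*/576) = 0.0126·10.8, giving R* = 576·(1 - 0.107) = 514.
From dC/dt = 0: 0.00625·514 - 0.21 = 0.0311P*, so P* = 3.01/0.0311 = 96.6.

R* ≈ 514, C* ≈ 10.8, P* ≈ 96.6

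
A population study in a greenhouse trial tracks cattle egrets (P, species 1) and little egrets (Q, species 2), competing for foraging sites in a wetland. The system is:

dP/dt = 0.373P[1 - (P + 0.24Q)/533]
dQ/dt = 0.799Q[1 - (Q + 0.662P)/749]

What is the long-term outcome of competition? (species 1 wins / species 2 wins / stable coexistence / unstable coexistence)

Compare the nullcline intercepts: K1/α12 = 533/0.24 = 2220 > K2 = 749; K2/α21 = 749/0.662 = 1130 > K1 = 533.
Since both inequalities hold, each species can invade when rare, so the interior equilibrium is stable.

stable coexistence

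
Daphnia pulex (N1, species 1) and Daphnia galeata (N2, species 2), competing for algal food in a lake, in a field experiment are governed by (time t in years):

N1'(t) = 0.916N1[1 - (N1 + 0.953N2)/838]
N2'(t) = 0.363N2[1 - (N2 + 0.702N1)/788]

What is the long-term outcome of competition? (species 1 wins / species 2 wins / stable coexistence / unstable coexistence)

Compare the nullcline intercepts: K1/α12 = 838/0.953 = 879 > K2 = 788; K2/α21 = 788/0.702 = 1120 > K1 = 838.
Since both inequalities hold, each species can invade when rare, so the interior equilibrium is stable.

stable coexistence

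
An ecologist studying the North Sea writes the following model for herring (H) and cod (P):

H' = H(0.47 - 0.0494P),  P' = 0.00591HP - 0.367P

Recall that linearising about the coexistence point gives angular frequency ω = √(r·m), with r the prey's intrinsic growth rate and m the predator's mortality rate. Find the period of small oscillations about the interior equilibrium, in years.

Here r = 0.47 and m = 0.367, so r·m = 0.172.
ω = √0.172 = 0.415 per year, hence T = 2π/ω ≈ 15.1 years.

T ≈ 15.1 years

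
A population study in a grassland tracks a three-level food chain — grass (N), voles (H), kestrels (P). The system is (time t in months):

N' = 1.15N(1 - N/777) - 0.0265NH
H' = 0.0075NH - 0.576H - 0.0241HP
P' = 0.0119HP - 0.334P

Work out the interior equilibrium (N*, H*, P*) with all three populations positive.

From dP/dt = 0: 0.0119H* = 0.334, so H* = 28.1.
From dN/dt = 0: 1.15(1 - N*/777) = 0.0265·28.1, giving N* = 777·(1 - 0.647) = 274.
From dH/dt = 0: 0.0075·274 - 0.576 = 0.0241P*, so P* = 1.48/0.0241 = 61.5.

N* ≈ 274, H* ≈ 28.1, P* ≈ 61.5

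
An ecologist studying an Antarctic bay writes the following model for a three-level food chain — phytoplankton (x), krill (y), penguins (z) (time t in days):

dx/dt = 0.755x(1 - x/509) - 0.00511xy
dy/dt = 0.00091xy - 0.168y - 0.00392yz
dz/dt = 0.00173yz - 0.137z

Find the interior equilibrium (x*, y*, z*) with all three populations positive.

From dz/dt = 0: 0.00173y* = 0.137, so y* = 79.2.
From dx/dt = 0: 0.755(1 - x*/509) = 0.00511·79.2, giving x* = 509·(1 - 0.536) = 236.
From dy/dt = 0: 0.00091·236 - 0.168 = 0.00392z*, so z* = 0.0469/0.00392 = 12.

x* ≈ 236, y* ≈ 79.2, z* ≈ 12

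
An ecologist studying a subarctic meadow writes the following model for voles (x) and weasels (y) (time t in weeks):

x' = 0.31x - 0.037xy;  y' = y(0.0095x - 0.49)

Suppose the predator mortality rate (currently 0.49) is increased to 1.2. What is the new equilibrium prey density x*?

x* ≈ 126

At the interior fixed point, setting dy/dt = 0 with y > 0 fixes x* = (predator death rate)/(xy coefficient) — independent of the other coefficients.
With the change, x* = 1.2/0.0095 = 126; it rises from 51.6.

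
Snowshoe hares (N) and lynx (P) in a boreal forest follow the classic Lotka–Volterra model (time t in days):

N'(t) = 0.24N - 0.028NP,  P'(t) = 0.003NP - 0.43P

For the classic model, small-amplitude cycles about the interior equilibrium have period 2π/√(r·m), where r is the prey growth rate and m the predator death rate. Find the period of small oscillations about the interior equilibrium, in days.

Here r = 0.24 and m = 0.43, so r·m = 0.103.
ω = √0.103 = 0.321 per day, hence T = 2π/ω ≈ 19.6 days.

T ≈ 19.6 days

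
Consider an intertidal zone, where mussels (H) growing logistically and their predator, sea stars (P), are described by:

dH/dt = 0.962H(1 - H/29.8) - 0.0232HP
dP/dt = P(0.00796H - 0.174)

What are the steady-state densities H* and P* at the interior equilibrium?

From dP/dt = 0 with P > 0: 0.00796H* = 0.174, so H* = 21.9.
Substitute into dH/dt = 0: 0.962(1 - 21.9/29.8) = 0.0232P*.
The bracket is 0.266, giving P* = 0.256/0.0232 = 11.

H* ≈ 21.9, P* ≈ 11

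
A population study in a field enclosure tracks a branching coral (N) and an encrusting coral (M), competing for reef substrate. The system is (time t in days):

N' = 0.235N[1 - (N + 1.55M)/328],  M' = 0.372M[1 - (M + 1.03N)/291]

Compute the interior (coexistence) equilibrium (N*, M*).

N* ≈ 206, M* ≈ 78.5

Setting both brackets to zero gives the nullclines N + 1.55M = 328 and 1.03N + M = 291.
Substituting M = 291 - 1.03N into the first: N(1 - 1.55·1.03) = 328 - 1.55·291.
So N* = -123/-0.597 = 206, and then M* = 291 - 1.03·206 = 78.5.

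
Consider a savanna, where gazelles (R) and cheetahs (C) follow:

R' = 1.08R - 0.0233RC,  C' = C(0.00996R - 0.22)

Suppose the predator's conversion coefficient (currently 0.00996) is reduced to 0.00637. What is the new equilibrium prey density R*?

R* ≈ 34.5

At the interior fixed point, setting dC/dt = 0 with C > 0 fixes R* = (predator death rate)/(RC coefficient) — independent of the other coefficients.
With the change, R* = 0.22/0.00637 = 34.5; it rises from 22.1.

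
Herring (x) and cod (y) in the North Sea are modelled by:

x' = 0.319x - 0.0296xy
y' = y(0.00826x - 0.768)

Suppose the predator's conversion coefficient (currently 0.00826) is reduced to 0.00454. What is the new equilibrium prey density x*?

x* ≈ 169

At the interior fixed point, setting dy/dt = 0 with y > 0 fixes x* = (predator death rate)/(xy coefficient) — independent of the other coefficients.
With the change, x* = 0.768/0.00454 = 169; it rises from 93.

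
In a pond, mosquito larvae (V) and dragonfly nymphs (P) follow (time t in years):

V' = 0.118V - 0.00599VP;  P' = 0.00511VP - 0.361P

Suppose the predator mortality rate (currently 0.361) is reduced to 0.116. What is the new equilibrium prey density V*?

At the interior fixed point, setting dP/dt = 0 with P > 0 fixes V* = (predator death rate)/(VP coefficient) — independent of the other coefficients.
With the change, V* = 0.116/0.00511 = 22.7; it falls from 70.6.

V* ≈ 22.7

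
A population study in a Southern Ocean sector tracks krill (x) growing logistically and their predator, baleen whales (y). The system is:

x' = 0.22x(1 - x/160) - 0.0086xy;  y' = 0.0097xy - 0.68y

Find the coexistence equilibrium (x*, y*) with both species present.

x* ≈ 70.1, y* ≈ 14.4

From dy/dt = 0 with y > 0: 0.0097x* = 0.68, so x* = 70.1.
Substitute into dx/dt = 0: 0.22(1 - 70.1/160) = 0.0086y*.
The bracket is 0.562, giving y* = 0.124/0.0086 = 14.4.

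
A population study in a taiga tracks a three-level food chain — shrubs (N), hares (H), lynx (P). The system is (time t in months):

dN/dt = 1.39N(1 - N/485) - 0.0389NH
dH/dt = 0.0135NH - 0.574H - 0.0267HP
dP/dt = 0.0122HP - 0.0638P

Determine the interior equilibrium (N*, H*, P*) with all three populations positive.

N* ≈ 414, H* ≈ 5.23, P* ≈ 188

From dP/dt = 0: 0.0122H* = 0.0638, so H* = 5.23.
From dN/dt = 0: 1.39(1 - N*/485) = 0.0389·5.23, giving N* = 485·(1 - 0.146) = 414.
From dH/dt = 0: 0.0135·414 - 0.574 = 0.0267P*, so P* = 5.02/0.0267 = 188.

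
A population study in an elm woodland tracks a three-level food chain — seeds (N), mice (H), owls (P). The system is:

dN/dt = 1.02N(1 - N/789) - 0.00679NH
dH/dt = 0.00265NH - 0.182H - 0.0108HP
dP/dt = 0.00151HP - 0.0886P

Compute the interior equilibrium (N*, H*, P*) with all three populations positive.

N* ≈ 481, H* ≈ 58.7, P* ≈ 101

From dP/dt = 0: 0.00151H* = 0.0886, so H* = 58.7.
From dN/dt = 0: 1.02(1 - N*/789) = 0.00679·58.7, giving N* = 789·(1 - 0.391) = 481.
From dH/dt = 0: 0.00265·481 - 0.182 = 0.0108P*, so P* = 1.09/0.0108 = 101.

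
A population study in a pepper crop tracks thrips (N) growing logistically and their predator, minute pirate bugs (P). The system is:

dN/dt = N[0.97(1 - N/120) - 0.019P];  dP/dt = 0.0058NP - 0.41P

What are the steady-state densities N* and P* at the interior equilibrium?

From dP/dt = 0 with P > 0: 0.0058N* = 0.41, so N* = 70.7.
Substitute into dN/dt = 0: 0.97(1 - 70.7/120) = 0.019P*.
The bracket is 0.411, giving P* = 0.399/0.019 = 21.

N* ≈ 70.7, P* ≈ 21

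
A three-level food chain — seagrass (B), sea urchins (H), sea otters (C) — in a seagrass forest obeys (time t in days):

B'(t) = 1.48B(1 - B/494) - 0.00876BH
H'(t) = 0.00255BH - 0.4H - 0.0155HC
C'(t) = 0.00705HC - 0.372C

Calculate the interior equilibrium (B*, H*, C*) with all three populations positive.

From dC/dt = 0: 0.00705H* = 0.372, so H* = 52.8.
From dB/dt = 0: 1.48(1 - B*/494) = 0.00876·52.8, giving B* = 494·(1 - 0.312) = 340.
From dH/dt = 0: 0.00255·340 - 0.4 = 0.0155C*, so C* = 0.466/0.0155 = 30.1.

B* ≈ 340, H* ≈ 52.8, C* ≈ 30.1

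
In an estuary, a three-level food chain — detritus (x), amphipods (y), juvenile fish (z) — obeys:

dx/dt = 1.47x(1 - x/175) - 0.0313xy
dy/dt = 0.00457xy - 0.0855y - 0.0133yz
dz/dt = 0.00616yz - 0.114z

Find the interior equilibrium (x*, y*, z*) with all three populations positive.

x* ≈ 106, y* ≈ 18.5, z* ≈ 30

From dz/dt = 0: 0.00616y* = 0.114, so y* = 18.5.
From dx/dt = 0: 1.47(1 - x*/175) = 0.0313·18.5, giving x* = 175·(1 - 0.394) = 106.
From dy/dt = 0: 0.00457·106 - 0.0855 = 0.0133z*, so z* = 0.399/0.0133 = 30.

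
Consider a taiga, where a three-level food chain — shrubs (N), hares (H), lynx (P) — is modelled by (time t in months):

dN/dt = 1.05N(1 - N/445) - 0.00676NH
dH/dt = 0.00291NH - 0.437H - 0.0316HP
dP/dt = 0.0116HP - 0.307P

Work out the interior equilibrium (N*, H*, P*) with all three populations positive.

From dP/dt = 0: 0.0116H* = 0.307, so H* = 26.5.
From dN/dt = 0: 1.05(1 - N*/445) = 0.00676·26.5, giving N* = 445·(1 - 0.17) = 369.
From dH/dt = 0: 0.00291·369 - 0.437 = 0.0316P*, so P* = 0.637/0.0316 = 20.2.

N* ≈ 369, H* ≈ 26.5, P* ≈ 20.2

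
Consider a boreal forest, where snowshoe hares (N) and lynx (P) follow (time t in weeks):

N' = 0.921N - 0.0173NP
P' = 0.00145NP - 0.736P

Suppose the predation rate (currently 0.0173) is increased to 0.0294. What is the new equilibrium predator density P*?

At the interior fixed point, setting dN/dt = 0 with N > 0 fixes P* = (prey growth rate)/(NP coefficient) — independent of the other coefficients.
With the change, P* = 0.921/0.0294 = 31.3; it falls from 53.2.

P* ≈ 31.3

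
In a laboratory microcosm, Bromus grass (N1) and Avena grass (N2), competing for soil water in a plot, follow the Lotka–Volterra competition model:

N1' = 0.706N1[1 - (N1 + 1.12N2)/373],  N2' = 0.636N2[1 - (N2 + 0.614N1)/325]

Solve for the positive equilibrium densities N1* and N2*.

N1* ≈ 28.8, N2* ≈ 307

Setting both brackets to zero gives the nullclines N1 + 1.12N2 = 373 and 0.614N1 + N2 = 325.
Substituting N2 = 325 - 0.614N1 into the first: N1(1 - 1.12·0.614) = 373 - 1.12·325.
So N1* = 9/0.312 = 28.8, and then N2* = 325 - 0.614·28.8 = 307.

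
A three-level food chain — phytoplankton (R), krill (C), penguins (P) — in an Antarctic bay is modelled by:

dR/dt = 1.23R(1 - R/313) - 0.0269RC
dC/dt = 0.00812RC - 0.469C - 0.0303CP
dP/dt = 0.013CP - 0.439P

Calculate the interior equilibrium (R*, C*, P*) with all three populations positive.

R* ≈ 81.8, C* ≈ 33.8, P* ≈ 6.45

From dP/dt = 0: 0.013C* = 0.439, so C* = 33.8.
From dR/dt = 0: 1.23(1 - R*/313) = 0.0269·33.8, giving R* = 313·(1 - 0.739) = 81.8.
From dC/dt = 0: 0.00812·81.8 - 0.469 = 0.0303P*, so P* = 0.196/0.0303 = 6.45.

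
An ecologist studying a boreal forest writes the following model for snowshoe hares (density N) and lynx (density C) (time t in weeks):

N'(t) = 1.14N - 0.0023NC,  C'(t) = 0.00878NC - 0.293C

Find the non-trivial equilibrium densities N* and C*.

Set dC/dt = 0 with C > 0: 0.00878N - 0.293 = 0, so N* = 0.293/0.00878 = 33.4.
Set dN/dt = 0 with N > 0: 1.14 - 0.0023C = 0, so C* = 1.14/0.0023 = 496.

N* ≈ 33.4, C* ≈ 496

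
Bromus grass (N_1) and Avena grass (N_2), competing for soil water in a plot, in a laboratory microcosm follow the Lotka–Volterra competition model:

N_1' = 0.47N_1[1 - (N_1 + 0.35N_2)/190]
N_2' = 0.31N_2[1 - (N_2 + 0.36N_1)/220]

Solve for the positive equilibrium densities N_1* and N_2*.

Setting both brackets to zero gives the nullclines N_1 + 0.35N_2 = 190 and 0.36N_1 + N_2 = 220.
Substituting N_2 = 220 - 0.36N_1 into the first: N_1(1 - 0.35·0.36) = 190 - 0.35·220.
So N_1* = 113/0.874 = 129, and then N_2* = 220 - 0.36·129 = 173.

N_1* ≈ 129, N_2* ≈ 173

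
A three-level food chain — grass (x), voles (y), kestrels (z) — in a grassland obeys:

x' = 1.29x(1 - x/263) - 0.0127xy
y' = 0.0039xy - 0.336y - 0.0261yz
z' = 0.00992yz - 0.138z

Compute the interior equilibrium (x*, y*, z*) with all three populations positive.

From dz/dt = 0: 0.00992y* = 0.138, so y* = 13.9.
From dx/dt = 0: 1.29(1 - x*/263) = 0.0127·13.9, giving x* = 263·(1 - 0.137) = 227.
From dy/dt = 0: 0.0039·227 - 0.336 = 0.0261z*, so z* = 0.549/0.0261 = 21.

x* ≈ 227, y* ≈ 13.9, z* ≈ 21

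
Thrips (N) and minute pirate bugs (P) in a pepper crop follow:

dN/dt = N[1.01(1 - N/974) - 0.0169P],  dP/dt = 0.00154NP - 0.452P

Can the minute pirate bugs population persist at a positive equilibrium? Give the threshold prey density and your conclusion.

The predator equation gives dP/dt > 0 only when N > 0.452/0.00154 = 294.
Without the predator, N → K = 974. Since 974 > 294, the predator can invade and persist.

Threshold N = 294; K > 294, so yes, the predator persists.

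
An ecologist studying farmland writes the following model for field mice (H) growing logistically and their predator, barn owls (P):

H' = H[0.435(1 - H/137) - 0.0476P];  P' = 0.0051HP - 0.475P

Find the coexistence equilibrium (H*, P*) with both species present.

From dP/dt = 0 with P > 0: 0.0051H* = 0.475, so H* = 93.1.
Substitute into dH/dt = 0: 0.435(1 - 93.1/137) = 0.0476P*.
The bracket is 0.32, giving P* = 0.139/0.0476 = 2.93.

H* ≈ 93.1, P* ≈ 2.93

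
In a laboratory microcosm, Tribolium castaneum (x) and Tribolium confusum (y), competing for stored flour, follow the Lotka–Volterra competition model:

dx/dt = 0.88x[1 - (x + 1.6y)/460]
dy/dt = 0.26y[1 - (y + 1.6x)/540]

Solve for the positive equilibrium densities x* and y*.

Setting both brackets to zero gives the nullclines x + 1.6y = 460 and 1.6x + y = 540.
Substituting y = 540 - 1.6x into the first: x(1 - 1.6·1.6) = 460 - 1.6·540.
So x* = -404/-1.56 = 259, and then y* = 540 - 1.6·259 = 126.

x* ≈ 259, y* ≈ 126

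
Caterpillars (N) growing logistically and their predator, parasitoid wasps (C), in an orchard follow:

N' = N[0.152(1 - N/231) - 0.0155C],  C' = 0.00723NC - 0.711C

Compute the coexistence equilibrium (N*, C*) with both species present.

N* ≈ 98.3, C* ≈ 5.63

From dC/dt = 0 with C > 0: 0.00723N* = 0.711, so N* = 98.3.
Substitute into dN/dt = 0: 0.152(1 - 98.3/231) = 0.0155C*.
The bracket is 0.574, giving C* = 0.0873/0.0155 = 5.63.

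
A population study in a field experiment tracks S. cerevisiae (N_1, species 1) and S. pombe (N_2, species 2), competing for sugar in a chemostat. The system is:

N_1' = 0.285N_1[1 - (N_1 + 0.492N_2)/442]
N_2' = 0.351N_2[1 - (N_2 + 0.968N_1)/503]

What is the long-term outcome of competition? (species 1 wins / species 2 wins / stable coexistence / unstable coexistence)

stable coexistence

Compare the nullcline intercepts: K1/α12 = 442/0.492 = 898 > K2 = 503; K2/α21 = 503/0.968 = 520 > K1 = 442.
Since both inequalities hold, each species can invade when rare, so the interior equilibrium is stable.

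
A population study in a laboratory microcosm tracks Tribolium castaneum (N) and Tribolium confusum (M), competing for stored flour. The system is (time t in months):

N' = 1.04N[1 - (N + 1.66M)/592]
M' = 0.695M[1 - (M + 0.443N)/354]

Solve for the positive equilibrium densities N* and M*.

Setting both brackets to zero gives the nullclines N + 1.66M = 592 and 0.443N + M = 354.
Substituting M = 354 - 0.443N into the first: N(1 - 1.66·0.443) = 592 - 1.66·354.
So N* = 4.36/0.265 = 16.5, and then M* = 354 - 0.443·16.5 = 347.

N* ≈ 16.5, M* ≈ 347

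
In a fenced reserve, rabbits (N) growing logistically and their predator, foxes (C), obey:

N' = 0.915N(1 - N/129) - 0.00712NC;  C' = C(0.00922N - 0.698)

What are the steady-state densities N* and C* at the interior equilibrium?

From dC/dt = 0 with C > 0: 0.00922N* = 0.698, so N* = 75.7.
Substitute into dN/dt = 0: 0.915(1 - 75.7/129) = 0.00712C*.
The bracket is 0.413, giving C* = 0.378/0.00712 = 53.1.

N* ≈ 75.7, C* ≈ 53.1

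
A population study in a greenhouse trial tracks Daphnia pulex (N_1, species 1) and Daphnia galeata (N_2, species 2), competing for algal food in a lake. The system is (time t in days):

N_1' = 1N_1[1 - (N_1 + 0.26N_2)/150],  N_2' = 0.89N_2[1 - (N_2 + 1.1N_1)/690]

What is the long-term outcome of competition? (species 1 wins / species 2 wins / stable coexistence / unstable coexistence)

Compare the nullcline intercepts: K1/α12 = 150/0.26 = 577 < K2 = 690; K2/α21 = 690/1.1 = 627 > K1 = 150.
Since the inequalities point opposite ways, species 2 can invade but species 1 cannot.

species 2 excludes species 1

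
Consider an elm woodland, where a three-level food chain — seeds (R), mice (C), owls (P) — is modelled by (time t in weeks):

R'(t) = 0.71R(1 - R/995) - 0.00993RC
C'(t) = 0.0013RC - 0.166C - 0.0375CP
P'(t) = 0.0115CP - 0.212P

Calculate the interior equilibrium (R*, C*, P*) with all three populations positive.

R* ≈ 738, C* ≈ 18.4, P* ≈ 21.2

From dP/dt = 0: 0.0115C* = 0.212, so C* = 18.4.
From dR/dt = 0: 0.71(1 - R*/995) = 0.00993·18.4, giving R* = 995·(1 - 0.258) = 738.
From dC/dt = 0: 0.0013·738 - 0.166 = 0.0375P*, so P* = 0.794/0.0375 = 21.2.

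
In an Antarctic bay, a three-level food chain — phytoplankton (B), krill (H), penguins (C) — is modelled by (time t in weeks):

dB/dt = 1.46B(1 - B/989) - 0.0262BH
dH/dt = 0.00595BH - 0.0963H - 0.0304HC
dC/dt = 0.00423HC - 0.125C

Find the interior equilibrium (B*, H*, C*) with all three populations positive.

From dC/dt = 0: 0.00423H* = 0.125, so H* = 29.6.
From dB/dt = 0: 1.46(1 - B*/989) = 0.0262·29.6, giving B* = 989·(1 - 0.53) = 465.
From dH/dt = 0: 0.00595·465 - 0.0963 = 0.0304C*, so C* = 2.67/0.0304 = 87.8.

B* ≈ 465, H* ≈ 29.6, C* ≈ 87.8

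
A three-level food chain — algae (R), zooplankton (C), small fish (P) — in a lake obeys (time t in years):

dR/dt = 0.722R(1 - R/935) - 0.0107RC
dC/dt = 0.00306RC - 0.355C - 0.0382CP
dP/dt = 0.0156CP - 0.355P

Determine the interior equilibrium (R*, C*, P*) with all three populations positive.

From dP/dt = 0: 0.0156C* = 0.355, so C* = 22.8.
From dR/dt = 0: 0.722(1 - R*/935) = 0.0107·22.8, giving R* = 935·(1 - 0.337) = 620.
From dC/dt = 0: 0.00306·620 - 0.355 = 0.0382P*, so P* = 1.54/0.0382 = 40.3.

R* ≈ 620, C* ≈ 22.8, P* ≈ 40.3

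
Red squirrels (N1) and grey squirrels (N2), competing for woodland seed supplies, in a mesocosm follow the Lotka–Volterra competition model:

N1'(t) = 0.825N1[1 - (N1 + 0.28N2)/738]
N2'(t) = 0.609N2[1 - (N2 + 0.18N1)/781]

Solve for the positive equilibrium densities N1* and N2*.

Setting both brackets to zero gives the nullclines N1 + 0.28N2 = 738 and 0.18N1 + N2 = 781.
Substituting N2 = 781 - 0.18N1 into the first: N1(1 - 0.28·0.18) = 738 - 0.28·781.
So N1* = 519/0.95 = 547, and then N2* = 781 - 0.18·547 = 683.

N1* ≈ 547, N2* ≈ 683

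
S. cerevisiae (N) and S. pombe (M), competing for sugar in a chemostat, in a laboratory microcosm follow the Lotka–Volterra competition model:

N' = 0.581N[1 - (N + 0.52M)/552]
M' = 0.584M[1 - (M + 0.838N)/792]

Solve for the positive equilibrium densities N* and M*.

Setting both brackets to zero gives the nullclines N + 0.52M = 552 and 0.838N + M = 792.
Substituting M = 792 - 0.838N into the first: N(1 - 0.52·0.838) = 552 - 0.52·792.
So N* = 140/0.564 = 248, and then M* = 792 - 0.838·248 = 584.

N* ≈ 248, M* ≈ 584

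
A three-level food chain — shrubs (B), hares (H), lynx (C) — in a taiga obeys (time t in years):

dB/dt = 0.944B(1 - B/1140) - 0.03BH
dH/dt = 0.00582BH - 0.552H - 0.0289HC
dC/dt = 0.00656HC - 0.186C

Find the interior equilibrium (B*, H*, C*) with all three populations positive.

B* ≈ 113, H* ≈ 28.4, C* ≈ 3.61

From dC/dt = 0: 0.00656H* = 0.186, so H* = 28.4.
From dB/dt = 0: 0.944(1 - B*/1140) = 0.03·28.4, giving B* = 1140·(1 - 0.901) = 113.
From dH/dt = 0: 0.00582·113 - 0.552 = 0.0289C*, so C* = 0.104/0.0289 = 3.61.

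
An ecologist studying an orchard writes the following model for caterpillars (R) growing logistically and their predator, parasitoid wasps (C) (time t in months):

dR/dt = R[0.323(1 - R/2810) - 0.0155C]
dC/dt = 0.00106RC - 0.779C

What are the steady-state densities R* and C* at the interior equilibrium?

R* ≈ 735, C* ≈ 15.4

From dC/dt = 0 with C > 0: 0.00106R* = 0.779, so R* = 735.
Substitute into dR/dt = 0: 0.323(1 - 735/2810) = 0.0155C*.
The bracket is 0.738, giving C* = 0.239/0.0155 = 15.4.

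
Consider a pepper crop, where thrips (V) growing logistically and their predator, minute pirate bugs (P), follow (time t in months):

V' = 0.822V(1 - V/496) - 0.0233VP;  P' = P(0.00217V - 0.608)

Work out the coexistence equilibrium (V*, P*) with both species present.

From dP/dt = 0 with P > 0: 0.00217V* = 0.608, so V* = 280.
Substitute into dV/dt = 0: 0.822(1 - 280/496) = 0.0233P*.
The bracket is 0.435, giving P* = 0.358/0.0233 = 15.4.

V* ≈ 280, P* ≈ 15.4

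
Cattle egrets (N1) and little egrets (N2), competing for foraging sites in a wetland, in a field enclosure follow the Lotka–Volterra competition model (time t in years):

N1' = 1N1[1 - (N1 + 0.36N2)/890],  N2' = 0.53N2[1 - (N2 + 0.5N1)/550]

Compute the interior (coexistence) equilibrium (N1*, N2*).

N1* ≈ 844, N2* ≈ 128

Setting both brackets to zero gives the nullclines N1 + 0.36N2 = 890 and 0.5N1 + N2 = 550.
Substituting N2 = 550 - 0.5N1 into the first: N1(1 - 0.36·0.5) = 890 - 0.36·550.
So N1* = 692/0.82 = 844, and then N2* = 550 - 0.5·844 = 128.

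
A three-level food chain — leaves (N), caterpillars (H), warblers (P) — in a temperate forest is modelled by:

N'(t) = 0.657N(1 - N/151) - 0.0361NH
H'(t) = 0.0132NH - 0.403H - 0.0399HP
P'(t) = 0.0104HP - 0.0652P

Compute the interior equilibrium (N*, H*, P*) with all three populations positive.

N* ≈ 99, H* ≈ 6.27, P* ≈ 22.6

From dP/dt = 0: 0.0104H* = 0.0652, so H* = 6.27.
From dN/dt = 0: 0.657(1 - N*/151) = 0.0361·6.27, giving N* = 151·(1 - 0.344) = 99.
From dH/dt = 0: 0.0132·99 - 0.403 = 0.0399P*, so P* = 0.904/0.0399 = 22.6.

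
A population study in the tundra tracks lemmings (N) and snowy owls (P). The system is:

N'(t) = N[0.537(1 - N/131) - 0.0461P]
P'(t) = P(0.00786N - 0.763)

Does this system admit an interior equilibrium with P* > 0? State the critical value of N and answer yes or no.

The predator equation gives dP/dt > 0 only when N > 0.763/0.00786 = 97.1.
Without the predator, N → K = 131. Since 131 > 97.1, the predator can invade and persist.

Threshold N = 97.1; K > 97.1, so yes, the predator persists.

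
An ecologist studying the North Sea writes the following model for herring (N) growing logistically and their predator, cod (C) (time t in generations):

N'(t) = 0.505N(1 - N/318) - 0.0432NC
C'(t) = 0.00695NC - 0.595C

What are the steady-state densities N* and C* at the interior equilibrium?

From dC/dt = 0 with C > 0: 0.00695N* = 0.595, so N* = 85.6.
Substitute into dN/dt = 0: 0.505(1 - 85.6/318) = 0.0432C*.
The bracket is 0.731, giving C* = 0.369/0.0432 = 8.54.

N* ≈ 85.6, C* ≈ 8.54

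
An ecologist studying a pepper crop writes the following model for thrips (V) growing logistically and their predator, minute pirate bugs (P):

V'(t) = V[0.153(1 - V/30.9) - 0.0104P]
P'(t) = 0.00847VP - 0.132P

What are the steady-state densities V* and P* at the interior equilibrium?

V* ≈ 15.6, P* ≈ 7.29

From dP/dt = 0 with P > 0: 0.00847V* = 0.132, so V* = 15.6.
Substitute into dV/dt = 0: 0.153(1 - 15.6/30.9) = 0.0104P*.
The bracket is 0.496, giving P* = 0.0758/0.0104 = 7.29.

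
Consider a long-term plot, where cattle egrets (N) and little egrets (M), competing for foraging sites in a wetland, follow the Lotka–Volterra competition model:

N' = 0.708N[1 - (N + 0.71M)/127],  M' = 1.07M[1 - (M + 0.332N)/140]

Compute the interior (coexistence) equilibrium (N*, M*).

N* ≈ 36.1, M* ≈ 128

Setting both brackets to zero gives the nullclines N + 0.71M = 127 and 0.332N + M = 140.
Substituting M = 140 - 0.332N into the first: N(1 - 0.71·0.332) = 127 - 0.71·140.
So N* = 27.6/0.764 = 36.1, and then M* = 140 - 0.332·36.1 = 128.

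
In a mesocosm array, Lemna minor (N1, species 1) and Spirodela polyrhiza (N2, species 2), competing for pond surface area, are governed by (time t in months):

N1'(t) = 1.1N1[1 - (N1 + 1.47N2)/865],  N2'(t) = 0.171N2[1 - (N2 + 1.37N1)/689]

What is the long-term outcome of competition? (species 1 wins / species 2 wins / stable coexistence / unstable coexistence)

unstable coexistence (outcome depends on initial conditions)

Compare the nullcline intercepts: K1/α12 = 865/1.47 = 588 < K2 = 689; K2/α21 = 689/1.37 = 503 < K1 = 865.
Since both are reversed, neither can invade when rare; the interior point is a saddle.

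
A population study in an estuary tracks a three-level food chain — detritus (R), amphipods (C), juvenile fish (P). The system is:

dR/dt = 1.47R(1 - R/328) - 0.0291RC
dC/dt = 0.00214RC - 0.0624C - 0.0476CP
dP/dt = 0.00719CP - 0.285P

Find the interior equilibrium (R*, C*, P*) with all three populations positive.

From dP/dt = 0: 0.00719C* = 0.285, so C* = 39.6.
From dR/dt = 0: 1.47(1 - R*/328) = 0.0291·39.6, giving R* = 328·(1 - 0.785) = 70.6.
From dC/dt = 0: 0.00214·70.6 - 0.0624 = 0.0476P*, so P* = 0.0887/0.0476 = 1.86.

R* ≈ 70.6, C* ≈ 39.6, P* ≈ 1.86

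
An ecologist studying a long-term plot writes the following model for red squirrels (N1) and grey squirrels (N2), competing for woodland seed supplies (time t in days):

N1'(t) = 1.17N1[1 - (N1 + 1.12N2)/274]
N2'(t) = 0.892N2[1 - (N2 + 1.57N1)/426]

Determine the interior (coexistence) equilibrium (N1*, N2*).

N1* ≈ 268, N2* ≈ 5.51

Setting both brackets to zero gives the nullclines N1 + 1.12N2 = 274 and 1.57N1 + N2 = 426.
Substituting N2 = 426 - 1.57N1 into the first: N1(1 - 1.12·1.57) = 274 - 1.12·426.
So N1* = -203/-0.758 = 268, and then N2* = 426 - 1.57·268 = 5.51.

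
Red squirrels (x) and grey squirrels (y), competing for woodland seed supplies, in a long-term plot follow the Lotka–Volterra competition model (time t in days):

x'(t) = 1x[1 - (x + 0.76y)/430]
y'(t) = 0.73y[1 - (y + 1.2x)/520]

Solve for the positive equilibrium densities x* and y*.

Setting both brackets to zero gives the nullclines x + 0.76y = 430 and 1.2x + y = 520.
Substituting y = 520 - 1.2x into the first: x(1 - 0.76·1.2) = 430 - 0.76·520.
So x* = 34.8/0.088 = 395, and then y* = 520 - 1.2·395 = 45.5.

x* ≈ 395, y* ≈ 45.5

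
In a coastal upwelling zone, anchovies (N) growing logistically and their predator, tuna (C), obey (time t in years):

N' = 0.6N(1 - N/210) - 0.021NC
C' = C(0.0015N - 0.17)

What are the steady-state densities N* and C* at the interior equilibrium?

N* ≈ 113, C* ≈ 13.2

From dC/dt = 0 with C > 0: 0.0015N* = 0.17, so N* = 113.
Substitute into dN/dt = 0: 0.6(1 - 113/210) = 0.021C*.
The bracket is 0.46, giving C* = 0.276/0.021 = 13.2.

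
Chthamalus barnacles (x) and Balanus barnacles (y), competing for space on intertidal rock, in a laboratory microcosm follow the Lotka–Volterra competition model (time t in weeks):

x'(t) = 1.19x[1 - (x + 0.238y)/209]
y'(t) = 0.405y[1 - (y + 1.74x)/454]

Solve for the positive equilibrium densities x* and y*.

Setting both brackets to zero gives the nullclines x + 0.238y = 209 and 1.74x + y = 454.
Substituting y = 454 - 1.74x into the first: x(1 - 0.238·1.74) = 209 - 0.238·454.
So x* = 101/0.586 = 172, and then y* = 454 - 1.74·172 = 154.

x* ≈ 172, y* ≈ 154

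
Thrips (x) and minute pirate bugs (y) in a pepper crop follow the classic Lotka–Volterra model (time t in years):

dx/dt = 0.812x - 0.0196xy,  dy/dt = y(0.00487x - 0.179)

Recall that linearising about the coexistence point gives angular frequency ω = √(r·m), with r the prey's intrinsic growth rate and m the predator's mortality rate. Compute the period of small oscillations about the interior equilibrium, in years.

T ≈ 16.5 years

Here r = 0.812 and m = 0.179, so r·m = 0.145.
ω = √0.145 = 0.381 per year, hence T = 2π/ω ≈ 16.5 years.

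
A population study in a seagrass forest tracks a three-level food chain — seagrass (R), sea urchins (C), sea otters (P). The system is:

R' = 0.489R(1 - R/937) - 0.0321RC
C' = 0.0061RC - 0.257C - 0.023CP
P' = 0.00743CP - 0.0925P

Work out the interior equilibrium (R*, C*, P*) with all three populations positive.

From dP/dt = 0: 0.00743C* = 0.0925, so C* = 12.4.
From dR/dt = 0: 0.489(1 - R*/937) = 0.0321·12.4, giving R* = 937·(1 - 0.817) = 171.
From dC/dt = 0: 0.0061·171 - 0.257 = 0.023P*, so P* = 0.788/0.023 = 34.2.

R* ≈ 171, C* ≈ 12.4, P* ≈ 34.2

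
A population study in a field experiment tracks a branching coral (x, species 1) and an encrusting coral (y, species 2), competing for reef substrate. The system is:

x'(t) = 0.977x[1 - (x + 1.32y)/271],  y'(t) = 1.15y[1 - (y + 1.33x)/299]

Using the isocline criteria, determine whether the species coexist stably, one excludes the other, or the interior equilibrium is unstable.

unstable coexistence (outcome depends on initial conditions)

Compare the nullcline intercepts: K1/α12 = 271/1.32 = 205 < K2 = 299; K2/α21 = 299/1.33 = 225 < K1 = 271.
Since both are reversed, neither can invade when rare; the interior point is a saddle.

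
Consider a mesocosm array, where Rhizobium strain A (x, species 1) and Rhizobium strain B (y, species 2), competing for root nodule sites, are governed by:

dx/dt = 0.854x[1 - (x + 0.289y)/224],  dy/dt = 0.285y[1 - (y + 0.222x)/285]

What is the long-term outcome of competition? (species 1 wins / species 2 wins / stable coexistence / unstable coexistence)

stable coexistence

Compare the nullcline intercepts: K1/α12 = 224/0.289 = 775 > K2 = 285; K2/α21 = 285/0.222 = 1280 > K1 = 224.
Since both inequalities hold, each species can invade when rare, so the interior equilibrium is stable.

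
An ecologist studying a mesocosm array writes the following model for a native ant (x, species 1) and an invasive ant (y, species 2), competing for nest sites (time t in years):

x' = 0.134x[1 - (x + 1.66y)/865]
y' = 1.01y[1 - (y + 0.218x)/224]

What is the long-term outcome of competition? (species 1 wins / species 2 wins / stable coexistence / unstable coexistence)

Compare the nullcline intercepts: K1/α12 = 865/1.66 = 521 > K2 = 224; K2/α21 = 224/0.218 = 1030 > K1 = 865.
Since both inequalities hold, each species can invade when rare, so the interior equilibrium is stable.

stable coexistence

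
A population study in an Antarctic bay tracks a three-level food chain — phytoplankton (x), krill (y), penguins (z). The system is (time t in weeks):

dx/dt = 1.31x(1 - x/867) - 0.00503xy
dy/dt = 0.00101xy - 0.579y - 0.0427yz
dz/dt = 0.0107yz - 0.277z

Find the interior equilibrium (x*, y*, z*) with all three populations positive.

x* ≈ 781, y* ≈ 25.9, z* ≈ 4.91

From dz/dt = 0: 0.0107y* = 0.277, so y* = 25.9.
From dx/dt = 0: 1.31(1 - x*/867) = 0.00503·25.9, giving x* = 867·(1 - 0.0994) = 781.
From dy/dt = 0: 0.00101·781 - 0.579 = 0.0427z*, so z* = 0.21/0.0427 = 4.91.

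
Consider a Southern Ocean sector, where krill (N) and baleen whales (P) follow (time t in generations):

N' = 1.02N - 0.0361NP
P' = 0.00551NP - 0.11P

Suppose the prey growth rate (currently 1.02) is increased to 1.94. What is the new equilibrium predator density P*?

At the interior fixed point, setting dN/dt = 0 with N > 0 fixes P* = (prey growth rate)/(NP coefficient) — independent of the other coefficients.
With the change, P* = 1.94/0.0361 = 53.7; it rises from 28.3.

P* ≈ 53.7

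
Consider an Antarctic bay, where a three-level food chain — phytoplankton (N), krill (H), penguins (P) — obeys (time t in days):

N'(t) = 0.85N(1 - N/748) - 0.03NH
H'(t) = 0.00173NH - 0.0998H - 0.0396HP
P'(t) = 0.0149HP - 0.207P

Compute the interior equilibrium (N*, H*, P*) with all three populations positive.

From dP/dt = 0: 0.0149H* = 0.207, so H* = 13.9.
From dN/dt = 0: 0.85(1 - N*/748) = 0.03·13.9, giving N* = 748·(1 - 0.49) = 381.
From dH/dt = 0: 0.00173·381 - 0.0998 = 0.0396P*, so P* = 0.56/0.0396 = 14.1.

N* ≈ 381, H* ≈ 13.9, P* ≈ 14.1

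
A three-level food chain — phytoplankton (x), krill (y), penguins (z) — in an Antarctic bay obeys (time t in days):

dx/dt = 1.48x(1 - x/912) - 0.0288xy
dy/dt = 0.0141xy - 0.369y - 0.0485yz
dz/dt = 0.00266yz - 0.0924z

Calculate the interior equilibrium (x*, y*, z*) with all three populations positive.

x* ≈ 296, y* ≈ 34.7, z* ≈ 78.3

From dz/dt = 0: 0.00266y* = 0.0924, so y* = 34.7.
From dx/dt = 0: 1.48(1 - x*/912) = 0.0288·34.7, giving x* = 912·(1 - 0.676) = 296.
From dy/dt = 0: 0.0141·296 - 0.369 = 0.0485z*, so z* = 3.8/0.0485 = 78.3.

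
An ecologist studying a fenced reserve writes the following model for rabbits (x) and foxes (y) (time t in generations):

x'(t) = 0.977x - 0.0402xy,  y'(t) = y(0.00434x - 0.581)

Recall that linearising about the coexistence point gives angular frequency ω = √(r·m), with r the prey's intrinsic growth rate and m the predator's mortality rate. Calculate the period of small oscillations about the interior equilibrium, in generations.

Here r = 0.977 and m = 0.581, so r·m = 0.568.
ω = √0.568 = 0.753 per generation, hence T = 2π/ω ≈ 8.34 generations.

T ≈ 8.34 generations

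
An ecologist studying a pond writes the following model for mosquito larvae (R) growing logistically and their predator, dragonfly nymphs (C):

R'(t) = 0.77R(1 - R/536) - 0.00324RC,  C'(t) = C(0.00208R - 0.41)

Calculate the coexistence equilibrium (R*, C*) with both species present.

R* ≈ 197, C* ≈ 150

From dC/dt = 0 with C > 0: 0.00208R* = 0.41, so R* = 197.
Substitute into dR/dt = 0: 0.77(1 - 197/536) = 0.00324C*.
The bracket is 0.632, giving C* = 0.487/0.00324 = 150.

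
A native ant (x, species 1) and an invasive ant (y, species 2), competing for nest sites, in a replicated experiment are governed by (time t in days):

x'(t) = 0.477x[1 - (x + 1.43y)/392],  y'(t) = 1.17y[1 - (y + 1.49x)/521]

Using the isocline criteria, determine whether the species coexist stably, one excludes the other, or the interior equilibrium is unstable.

unstable coexistence (outcome depends on initial conditions)

Compare the nullcline intercepts: K1/α12 = 392/1.43 = 274 < K2 = 521; K2/α21 = 521/1.49 = 350 < K1 = 392.
Since both are reversed, neither can invade when rare; the interior point is a saddle.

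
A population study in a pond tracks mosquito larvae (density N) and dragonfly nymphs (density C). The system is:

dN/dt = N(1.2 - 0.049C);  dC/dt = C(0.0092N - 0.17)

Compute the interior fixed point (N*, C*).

Set dC/dt = 0 with C > 0: 0.0092N - 0.17 = 0, so N* = 0.17/0.0092 = 18.5.
Set dN/dt = 0 with N > 0: 1.2 - 0.049C = 0, so C* = 1.2/0.049 = 24.5.

N* ≈ 18.5, C* ≈ 24.5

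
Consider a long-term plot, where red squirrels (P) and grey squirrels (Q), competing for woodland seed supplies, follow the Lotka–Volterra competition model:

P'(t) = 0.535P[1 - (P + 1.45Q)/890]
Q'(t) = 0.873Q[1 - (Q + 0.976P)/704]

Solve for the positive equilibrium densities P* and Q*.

P* ≈ 315, Q* ≈ 397

Setting both brackets to zero gives the nullclines P + 1.45Q = 890 and 0.976P + Q = 704.
Substituting Q = 704 - 0.976P into the first: P(1 - 1.45·0.976) = 890 - 1.45·704.
So P* = -131/-0.415 = 315, and then Q* = 704 - 0.976·315 = 397.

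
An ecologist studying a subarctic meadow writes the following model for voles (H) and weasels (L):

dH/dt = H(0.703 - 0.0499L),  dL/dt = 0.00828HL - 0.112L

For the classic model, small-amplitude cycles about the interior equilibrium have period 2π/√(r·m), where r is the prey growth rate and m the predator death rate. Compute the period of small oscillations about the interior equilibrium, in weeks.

T ≈ 22.4 weeks

Here r = 0.703 and m = 0.112, so r·m = 0.0787.
ω = √0.0787 = 0.281 per week, hence T = 2π/ω ≈ 22.4 weeks.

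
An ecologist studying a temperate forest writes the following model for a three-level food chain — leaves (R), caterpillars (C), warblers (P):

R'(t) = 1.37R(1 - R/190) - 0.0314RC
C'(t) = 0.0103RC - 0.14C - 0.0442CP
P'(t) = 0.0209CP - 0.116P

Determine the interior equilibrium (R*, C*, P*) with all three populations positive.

R* ≈ 166, C* ≈ 5.55, P* ≈ 35.5

From dP/dt = 0: 0.0209C* = 0.116, so C* = 5.55.
From dR/dt = 0: 1.37(1 - R*/190) = 0.0314·5.55, giving R* = 190·(1 - 0.127) = 166.
From dC/dt = 0: 0.0103·166 - 0.14 = 0.0442P*, so P* = 1.57/0.0442 = 35.5.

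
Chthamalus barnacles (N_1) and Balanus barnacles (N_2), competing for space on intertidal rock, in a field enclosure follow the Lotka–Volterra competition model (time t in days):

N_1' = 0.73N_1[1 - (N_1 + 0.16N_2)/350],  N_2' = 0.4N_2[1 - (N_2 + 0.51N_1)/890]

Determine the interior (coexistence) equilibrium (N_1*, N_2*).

N_1* ≈ 226, N_2* ≈ 775

Setting both brackets to zero gives the nullclines N_1 + 0.16N_2 = 350 and 0.51N_1 + N_2 = 890.
Substituting N_2 = 890 - 0.51N_1 into the first: N_1(1 - 0.16·0.51) = 350 - 0.16·890.
So N_1* = 208/0.918 = 226, and then N_2* = 890 - 0.51·226 = 775.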